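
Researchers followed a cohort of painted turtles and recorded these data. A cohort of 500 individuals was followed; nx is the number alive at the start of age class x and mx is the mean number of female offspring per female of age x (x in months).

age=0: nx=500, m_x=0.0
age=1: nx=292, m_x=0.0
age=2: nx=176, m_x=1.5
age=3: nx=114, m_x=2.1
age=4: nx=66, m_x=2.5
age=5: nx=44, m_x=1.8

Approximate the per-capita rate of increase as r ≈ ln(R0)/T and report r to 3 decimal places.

0.131

lx = nx/n0 = nx/500: 1, 0.584, 0.352, 0.228, 0.132, 0.088
R0 = Σ lx·mx = 0 + 0 + 0.528 + 0.4788 + 0.33 + 0.1584 = 1.4952
Σ x·lx·mx = 4.6044; T = 4.6044/1.4952 = 3.07945…
r ≈ ln(R0)/T = ln(1.4952)/3.07945… = 0.13063… → 0.131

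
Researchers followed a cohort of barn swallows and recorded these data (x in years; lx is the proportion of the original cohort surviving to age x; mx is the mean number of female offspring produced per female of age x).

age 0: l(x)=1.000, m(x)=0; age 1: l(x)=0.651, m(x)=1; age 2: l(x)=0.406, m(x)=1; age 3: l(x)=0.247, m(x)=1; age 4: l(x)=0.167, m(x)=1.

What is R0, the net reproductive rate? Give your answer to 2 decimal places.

lx·mx by age: 0, 0.651, 0.406, 0.247, 0.167
R0 = Σ lx·mx = 1.471 → 1.47

1.47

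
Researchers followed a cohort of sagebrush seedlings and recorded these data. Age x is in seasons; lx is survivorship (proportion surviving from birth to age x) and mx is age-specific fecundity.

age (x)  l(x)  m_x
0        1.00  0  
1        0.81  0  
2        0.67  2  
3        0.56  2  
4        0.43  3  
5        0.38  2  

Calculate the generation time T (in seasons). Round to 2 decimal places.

3.33

lx·mx: 0, 0, 1.34, 1.12, 1.29, 0.76 → R0 = 4.51
x·lx·mx: 0, 0, 2.68, 3.36, 5.16, 3.8 → Σ = 15
T = 15 / 4.51 = 3.325942… → 3.33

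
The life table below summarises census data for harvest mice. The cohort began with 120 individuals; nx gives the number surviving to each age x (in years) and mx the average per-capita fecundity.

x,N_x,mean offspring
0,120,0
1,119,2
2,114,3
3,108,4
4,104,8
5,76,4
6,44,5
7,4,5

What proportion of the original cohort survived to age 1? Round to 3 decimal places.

0.992

l_1 = n_1/n_0 = 119/120 = 0.991667… → 0.992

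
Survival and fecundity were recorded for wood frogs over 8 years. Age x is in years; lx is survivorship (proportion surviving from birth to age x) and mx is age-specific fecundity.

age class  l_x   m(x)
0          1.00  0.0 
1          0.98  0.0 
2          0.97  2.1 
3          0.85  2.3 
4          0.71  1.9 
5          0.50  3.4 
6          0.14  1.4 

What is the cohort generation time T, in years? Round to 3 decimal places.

lx·mx: 0, 0, 2.037, 1.955, 1.349, 1.7, 0.196 → R0 = 7.237
x·lx·mx: 0, 0, 4.074, 5.865, 5.396, 8.5, 1.176 → Σ = 25.011
T = 25.011 / 7.237 = 3.45599… → 3.456

3.456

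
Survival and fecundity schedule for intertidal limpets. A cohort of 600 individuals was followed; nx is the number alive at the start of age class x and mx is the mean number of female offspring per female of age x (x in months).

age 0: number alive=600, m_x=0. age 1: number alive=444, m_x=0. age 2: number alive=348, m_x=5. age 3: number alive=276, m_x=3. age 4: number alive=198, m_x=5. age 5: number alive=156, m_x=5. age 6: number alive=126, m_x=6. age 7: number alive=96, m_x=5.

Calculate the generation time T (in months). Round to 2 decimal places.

lx = nx/n0 = nx/600: 1, 0.74, 0.58, 0.46, 0.33, 0.26, 0.21, 0.16
lx·mx: 0, 0, 2.9, 1.38, 1.65, 1.3, 1.26, 0.8 → R0 = 9.29
x·lx·mx: 0, 0, 5.8, 4.14, 6.6, 6.5, 7.56, 5.6 → Σ = 36.2
T = 36.2 / 9.29 = 3.896663… → 3.90

3.90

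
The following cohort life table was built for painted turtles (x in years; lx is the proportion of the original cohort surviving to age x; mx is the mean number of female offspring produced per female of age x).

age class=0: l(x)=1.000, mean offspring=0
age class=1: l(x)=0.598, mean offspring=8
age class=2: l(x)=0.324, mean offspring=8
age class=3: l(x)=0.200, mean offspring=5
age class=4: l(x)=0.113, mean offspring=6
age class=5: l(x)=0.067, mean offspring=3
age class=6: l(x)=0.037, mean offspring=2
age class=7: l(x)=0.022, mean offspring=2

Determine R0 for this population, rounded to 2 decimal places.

lx·mx by age: 0, 4.784, 2.592, 1, 0.678, 0.201, 0.074, 0.044
R0 = Σ lx·mx = 9.373 → 9.37

9.37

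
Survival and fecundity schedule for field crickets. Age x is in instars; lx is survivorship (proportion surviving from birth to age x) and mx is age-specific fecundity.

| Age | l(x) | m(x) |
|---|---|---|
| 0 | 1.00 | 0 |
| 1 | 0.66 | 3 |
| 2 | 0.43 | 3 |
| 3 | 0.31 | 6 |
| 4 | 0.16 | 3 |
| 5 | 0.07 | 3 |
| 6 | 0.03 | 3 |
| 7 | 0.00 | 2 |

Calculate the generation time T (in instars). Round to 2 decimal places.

lx·mx: 0, 1.98, 1.29, 1.86, 0.48, 0.21, 0.09, 0 → R0 = 5.91
x·lx·mx: 0, 1.98, 2.58, 5.58, 1.92, 1.05, 0.54, 0 → Σ = 13.65
T = 13.65 / 5.91 = 2.309645… → 2.31

2.31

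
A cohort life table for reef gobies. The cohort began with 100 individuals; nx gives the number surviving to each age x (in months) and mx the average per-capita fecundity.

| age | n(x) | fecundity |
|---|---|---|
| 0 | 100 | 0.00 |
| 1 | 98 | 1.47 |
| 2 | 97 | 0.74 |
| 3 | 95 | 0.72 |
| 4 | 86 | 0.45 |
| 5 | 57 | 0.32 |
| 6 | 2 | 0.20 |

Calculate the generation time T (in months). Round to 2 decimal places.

2.17

lx = nx/n0 = nx/100: 1, 0.98, 0.97, 0.95, 0.86, 0.57, 0.02
lx·mx: 0, 1.4406, 0.7178, 0.684, 0.387, 0.1824, 0.004 → R0 = 3.4158
x·lx·mx: 0, 1.4406, 1.4356, 2.052, 1.548, 0.912, 0.024 → Σ = 7.4122
T = 7.4122 / 3.4158 = 2.169975… → 2.17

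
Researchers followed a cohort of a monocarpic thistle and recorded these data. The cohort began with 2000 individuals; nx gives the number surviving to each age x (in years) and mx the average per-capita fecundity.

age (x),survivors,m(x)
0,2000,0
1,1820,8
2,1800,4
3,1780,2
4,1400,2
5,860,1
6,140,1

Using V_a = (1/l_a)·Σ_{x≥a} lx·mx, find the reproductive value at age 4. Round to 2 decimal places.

lx = nx/n0 = nx/2000: 1, 0.91, 0.9, 0.89, 0.7, 0.43, 0.07
lx·mx for x ≥ 4: 1.4, 0.43, 0.07 → sum = 1.9
V_4 = 1.9 / l_4 = 1.9 / 0.7 = 2.714286… → 2.71

2.71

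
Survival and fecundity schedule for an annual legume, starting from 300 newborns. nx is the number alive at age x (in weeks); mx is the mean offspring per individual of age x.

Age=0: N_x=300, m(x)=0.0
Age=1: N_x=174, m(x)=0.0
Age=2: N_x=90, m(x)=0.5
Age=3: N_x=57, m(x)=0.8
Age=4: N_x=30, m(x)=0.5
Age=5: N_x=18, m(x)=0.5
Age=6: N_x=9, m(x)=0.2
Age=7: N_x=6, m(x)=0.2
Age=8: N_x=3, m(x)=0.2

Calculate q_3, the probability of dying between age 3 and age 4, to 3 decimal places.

0.474

lx = nx/n0 = nx/300: 1, 0.58, 0.3, 0.19, 0.1, 0.06, 0.03, 0.02, 0.01
q_3 = (l_3 − l_4) / l_3 = (0.19 − 0.1) / 0.19
     = 0.09 / 0.19 = 0.473684… → 0.474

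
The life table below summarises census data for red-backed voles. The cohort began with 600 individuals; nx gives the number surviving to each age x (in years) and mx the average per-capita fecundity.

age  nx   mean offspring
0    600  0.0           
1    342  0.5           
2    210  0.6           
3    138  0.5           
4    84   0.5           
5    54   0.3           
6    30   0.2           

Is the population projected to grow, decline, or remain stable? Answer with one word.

declining

lx = nx/n0 = nx/600: 1, 0.57, 0.35, 0.23, 0.14, 0.09, 0.05
R0 = Σ lx·mx = 0 + 0.285 + 0.21 + 0.115 + 0.07 + 0.027 + 0.01 = 0.717
R0 < 1, so the population is declining.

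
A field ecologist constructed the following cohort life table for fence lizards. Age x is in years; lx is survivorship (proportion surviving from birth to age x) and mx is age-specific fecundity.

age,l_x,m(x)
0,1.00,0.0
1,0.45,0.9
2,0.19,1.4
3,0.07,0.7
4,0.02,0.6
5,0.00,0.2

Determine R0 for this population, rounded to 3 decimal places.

lx·mx by age: 0, 0.405, 0.266, 0.049, 0.012, 0
R0 = Σ lx·mx = 0.732 → 0.732

0.732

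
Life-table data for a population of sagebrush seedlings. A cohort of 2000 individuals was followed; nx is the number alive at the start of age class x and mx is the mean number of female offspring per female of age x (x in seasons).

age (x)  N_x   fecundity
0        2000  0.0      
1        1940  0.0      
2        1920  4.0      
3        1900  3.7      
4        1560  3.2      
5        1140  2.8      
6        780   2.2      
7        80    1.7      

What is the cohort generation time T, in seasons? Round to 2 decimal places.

3.38

lx = nx/n0 = nx/2000: 1, 0.97, 0.96, 0.95, 0.78, 0.57, 0.39, 0.04
lx·mx: 0, 0, 3.84, 3.515, 2.496, 1.596, 0.858, 0.068 → R0 = 12.373
x·lx·mx: 0, 0, 7.68, 10.545, 9.984, 7.98, 5.148, 0.476 → Σ = 41.813
T = 41.813 / 12.373 = 3.379374… → 3.38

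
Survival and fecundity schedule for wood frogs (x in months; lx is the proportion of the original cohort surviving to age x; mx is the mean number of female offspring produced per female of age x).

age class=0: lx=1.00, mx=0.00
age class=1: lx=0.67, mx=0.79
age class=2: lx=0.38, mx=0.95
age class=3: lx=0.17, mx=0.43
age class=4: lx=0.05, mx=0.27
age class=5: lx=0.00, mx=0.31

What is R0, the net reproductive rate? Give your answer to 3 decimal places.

lx·mx by age: 0, 0.5293, 0.361, 0.0731, 0.0135, 0
R0 = Σ lx·mx = 0.9769 → 0.977

0.977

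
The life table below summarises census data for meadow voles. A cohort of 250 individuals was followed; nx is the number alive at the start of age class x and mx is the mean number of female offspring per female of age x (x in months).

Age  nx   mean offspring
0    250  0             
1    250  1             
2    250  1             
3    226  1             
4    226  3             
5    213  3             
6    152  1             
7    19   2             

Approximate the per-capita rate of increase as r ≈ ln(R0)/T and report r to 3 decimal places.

lx = nx/n0 = nx/250: 1, 1, 1, 0.904, 0.904, 0.852, 0.608, 0.076
R0 = Σ lx·mx = 0 + 1 + 1 + 0.904 + 2.712 + 2.556 + 0.608 + 0.152 = 8.932
Σ x·lx·mx = 34.052; T = 34.052/8.932 = 3.81236…
r ≈ ln(R0)/T = ln(8.932)/3.81236… = 0.57435… → 0.574

0.574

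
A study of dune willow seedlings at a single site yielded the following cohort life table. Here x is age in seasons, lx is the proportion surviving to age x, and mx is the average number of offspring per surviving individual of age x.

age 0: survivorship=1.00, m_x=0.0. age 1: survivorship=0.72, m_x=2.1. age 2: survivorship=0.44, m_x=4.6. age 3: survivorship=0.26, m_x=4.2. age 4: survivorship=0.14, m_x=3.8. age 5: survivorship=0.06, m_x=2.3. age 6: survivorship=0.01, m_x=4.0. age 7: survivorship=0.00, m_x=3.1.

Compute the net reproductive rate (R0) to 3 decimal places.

lx·mx by age: 0, 1.512, 2.024, 1.092, 0.532, 0.138, 0.04, 0
R0 = Σ lx·mx = 5.338 → 5.338

5.338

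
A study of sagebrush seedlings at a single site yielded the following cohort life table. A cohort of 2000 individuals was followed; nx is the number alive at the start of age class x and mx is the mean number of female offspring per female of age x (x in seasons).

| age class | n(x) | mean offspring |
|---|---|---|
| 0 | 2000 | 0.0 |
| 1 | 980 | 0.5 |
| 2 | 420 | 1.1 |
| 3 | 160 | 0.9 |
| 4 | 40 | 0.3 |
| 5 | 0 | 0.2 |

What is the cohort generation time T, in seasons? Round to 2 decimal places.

1.71

lx = nx/n0 = nx/2000: 1, 0.49, 0.21, 0.08, 0.02, 0
lx·mx: 0, 0.245, 0.231, 0.072, 0.006, 0 → R0 = 0.554
x·lx·mx: 0, 0.245, 0.462, 0.216, 0.024, 0 → Σ = 0.947
T = 0.947 / 0.554 = 1.709386… → 1.71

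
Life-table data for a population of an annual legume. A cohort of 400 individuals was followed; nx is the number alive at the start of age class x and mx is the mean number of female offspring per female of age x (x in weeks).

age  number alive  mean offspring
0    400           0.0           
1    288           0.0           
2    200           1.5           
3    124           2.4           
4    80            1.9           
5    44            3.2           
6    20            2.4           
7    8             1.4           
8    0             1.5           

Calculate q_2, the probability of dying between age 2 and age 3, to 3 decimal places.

0.380

lx = nx/n0 = nx/400: 1, 0.72, 0.5, 0.31, 0.2, 0.11, 0.05, 0.02, 0
q_2 = (l_2 − l_3) / l_2 = (0.5 − 0.31) / 0.5
     = 0.19 / 0.5 = 0.38 → 0.380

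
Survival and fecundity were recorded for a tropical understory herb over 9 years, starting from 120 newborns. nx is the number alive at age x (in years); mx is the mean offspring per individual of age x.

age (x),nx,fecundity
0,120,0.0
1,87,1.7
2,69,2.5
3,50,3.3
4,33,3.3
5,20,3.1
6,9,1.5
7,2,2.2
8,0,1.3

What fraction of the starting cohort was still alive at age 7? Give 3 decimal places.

l_7 = n_7/n_0 = 2/120 = 0.016667… → 0.017

0.017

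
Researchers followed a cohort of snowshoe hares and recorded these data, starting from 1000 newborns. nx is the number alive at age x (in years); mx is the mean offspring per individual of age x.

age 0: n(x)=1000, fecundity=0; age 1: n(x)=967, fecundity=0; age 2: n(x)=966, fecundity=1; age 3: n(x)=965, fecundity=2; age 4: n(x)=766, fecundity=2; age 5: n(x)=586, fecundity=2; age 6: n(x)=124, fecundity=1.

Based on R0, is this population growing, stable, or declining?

lx = nx/n0 = nx/1000: 1, 0.967, 0.966, 0.965, 0.766, 0.586, 0.124
R0 = Σ lx·mx = 0 + 0 + 0.966 + 1.93 + 1.532 + 1.172 + 0.124 = 5.724
R0 > 1, so the population is growing.

growing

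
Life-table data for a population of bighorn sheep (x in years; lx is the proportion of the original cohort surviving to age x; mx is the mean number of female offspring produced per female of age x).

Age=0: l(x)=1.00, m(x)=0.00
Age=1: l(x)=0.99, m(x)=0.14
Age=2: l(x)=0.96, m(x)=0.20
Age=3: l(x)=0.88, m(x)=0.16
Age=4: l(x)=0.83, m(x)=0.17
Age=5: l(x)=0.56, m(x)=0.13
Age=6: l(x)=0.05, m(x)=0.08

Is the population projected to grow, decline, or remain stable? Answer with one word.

declining

R0 = Σ lx·mx = 0 + 0.1386 + 0.192 + 0.1408 + 0.1411 + 0.0728 + 0.004 = 0.6893
R0 < 1, so the population is declining.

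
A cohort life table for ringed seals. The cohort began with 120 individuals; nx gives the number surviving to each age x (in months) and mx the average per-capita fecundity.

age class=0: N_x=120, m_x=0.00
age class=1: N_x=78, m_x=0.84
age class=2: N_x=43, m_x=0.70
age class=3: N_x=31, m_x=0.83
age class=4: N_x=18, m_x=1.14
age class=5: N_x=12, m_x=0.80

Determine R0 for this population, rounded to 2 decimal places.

lx = nx/n0 = nx/120: 1, 0.65, 0.35833…, 0.25833…, 0.15, 0.1
lx·mx by age: 0, 0.546, 0.250833…, 0.214417…, 0.171, 0.08
R0 = Σ lx·mx = 1.26225… → 1.26

1.26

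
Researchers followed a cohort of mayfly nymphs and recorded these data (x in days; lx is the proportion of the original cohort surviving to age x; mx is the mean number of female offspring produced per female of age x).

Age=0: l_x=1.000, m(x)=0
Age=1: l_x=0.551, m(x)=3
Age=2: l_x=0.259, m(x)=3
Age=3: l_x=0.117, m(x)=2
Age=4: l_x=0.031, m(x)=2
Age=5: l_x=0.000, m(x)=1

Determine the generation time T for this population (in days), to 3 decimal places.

lx·mx: 0, 1.653, 0.777, 0.234, 0.062, 0 → R0 = 2.726
x·lx·mx: 0, 1.653, 1.554, 0.702, 0.248, 0 → Σ = 4.157
T = 4.157 / 2.726 = 1.524945… → 1.525

1.525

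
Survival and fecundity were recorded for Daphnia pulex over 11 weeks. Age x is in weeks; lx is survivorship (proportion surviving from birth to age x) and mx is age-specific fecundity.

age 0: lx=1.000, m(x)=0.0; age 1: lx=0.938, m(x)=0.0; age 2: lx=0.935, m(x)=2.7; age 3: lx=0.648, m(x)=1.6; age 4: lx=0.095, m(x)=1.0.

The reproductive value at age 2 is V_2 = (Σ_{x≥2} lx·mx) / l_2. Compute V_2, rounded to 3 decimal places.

lx·mx for x ≥ 2: 2.5245, 1.0368, 0.095 → sum = 3.6563
V_2 = 3.6563 / l_2 = 3.6563 / 0.935 = 3.910481… → 3.910

3.910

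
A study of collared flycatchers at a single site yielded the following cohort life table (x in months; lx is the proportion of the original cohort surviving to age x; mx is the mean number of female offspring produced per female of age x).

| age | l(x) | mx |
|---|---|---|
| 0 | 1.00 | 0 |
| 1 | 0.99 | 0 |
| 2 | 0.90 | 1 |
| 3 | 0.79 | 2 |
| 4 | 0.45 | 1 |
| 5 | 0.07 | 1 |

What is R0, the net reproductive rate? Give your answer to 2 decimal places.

3.00

lx·mx by age: 0, 0, 0.9, 1.58, 0.45, 0.07
R0 = Σ lx·mx = 3 → 3.00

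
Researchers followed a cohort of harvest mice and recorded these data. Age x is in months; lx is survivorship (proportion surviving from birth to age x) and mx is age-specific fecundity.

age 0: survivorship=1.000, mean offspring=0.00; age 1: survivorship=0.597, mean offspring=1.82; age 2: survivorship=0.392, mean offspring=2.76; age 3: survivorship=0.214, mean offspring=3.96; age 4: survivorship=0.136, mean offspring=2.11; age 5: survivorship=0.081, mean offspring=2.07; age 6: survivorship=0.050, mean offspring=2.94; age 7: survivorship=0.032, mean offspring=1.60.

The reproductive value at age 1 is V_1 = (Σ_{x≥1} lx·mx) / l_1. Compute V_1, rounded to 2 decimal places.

6.15

lx·mx for x ≥ 1: 1.08654, 1.08192, 0.84744, 0.28696, 0.16767, 0.147, 0.0512 → sum = 3.66873
V_1 = 3.66873 / l_1 = 3.66873 / 0.597 = 6.145276… → 6.15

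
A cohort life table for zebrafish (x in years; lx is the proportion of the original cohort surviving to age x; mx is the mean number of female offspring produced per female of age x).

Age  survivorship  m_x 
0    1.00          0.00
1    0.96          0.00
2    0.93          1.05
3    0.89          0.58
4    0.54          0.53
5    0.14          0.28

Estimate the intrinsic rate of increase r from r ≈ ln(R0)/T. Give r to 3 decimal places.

R0 = Σ lx·mx = 0 + 0 + 0.9765 + 0.5162 + 0.2862 + 0.0392 = 1.8181
Σ x·lx·mx = 4.8424; T = 4.8424/1.8181 = 2.66344…
r ≈ ln(R0)/T = ln(1.8181)/2.66344… = 0.22444… → 0.224

0.224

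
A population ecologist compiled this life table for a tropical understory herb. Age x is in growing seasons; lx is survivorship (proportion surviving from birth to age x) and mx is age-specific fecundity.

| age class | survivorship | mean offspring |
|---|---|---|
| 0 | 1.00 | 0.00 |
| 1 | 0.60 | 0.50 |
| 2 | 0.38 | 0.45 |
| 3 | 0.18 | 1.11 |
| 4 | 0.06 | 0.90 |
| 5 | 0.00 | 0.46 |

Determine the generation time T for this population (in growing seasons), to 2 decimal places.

2.01

lx·mx: 0, 0.3, 0.171, 0.1998, 0.054, 0 → R0 = 0.7248
x·lx·mx: 0, 0.3, 0.342, 0.5994, 0.216, 0 → Σ = 1.4574
T = 1.4574 / 0.7248 = 2.010762… → 2.01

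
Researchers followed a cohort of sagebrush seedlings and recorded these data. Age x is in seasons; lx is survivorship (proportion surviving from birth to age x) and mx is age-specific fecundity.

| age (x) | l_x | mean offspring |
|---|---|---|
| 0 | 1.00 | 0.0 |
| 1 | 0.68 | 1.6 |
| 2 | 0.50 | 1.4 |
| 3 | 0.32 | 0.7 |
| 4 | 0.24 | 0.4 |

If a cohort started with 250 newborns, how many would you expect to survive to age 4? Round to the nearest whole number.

Expected survivors = N0 · l_4 = 250 × 0.24 = 60 → 60

60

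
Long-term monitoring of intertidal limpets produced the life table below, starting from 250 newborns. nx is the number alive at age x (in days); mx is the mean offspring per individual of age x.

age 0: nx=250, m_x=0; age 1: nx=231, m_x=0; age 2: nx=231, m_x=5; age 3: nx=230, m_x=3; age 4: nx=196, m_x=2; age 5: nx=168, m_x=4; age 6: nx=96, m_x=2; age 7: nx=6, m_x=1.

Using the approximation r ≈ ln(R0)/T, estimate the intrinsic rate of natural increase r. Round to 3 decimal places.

lx = nx/n0 = nx/250: 1, 0.924, 0.924, 0.92, 0.784, 0.672, 0.384, 0.024
R0 = Σ lx·mx = 0 + 0 + 4.62 + 2.76 + 1.568 + 2.688 + 0.768 + 0.024 = 12.428
Σ x·lx·mx = 42.008; T = 42.008/12.428 = 3.38011…
r ≈ ln(R0)/T = ln(12.428)/3.38011… = 0.74552… → 0.746

0.746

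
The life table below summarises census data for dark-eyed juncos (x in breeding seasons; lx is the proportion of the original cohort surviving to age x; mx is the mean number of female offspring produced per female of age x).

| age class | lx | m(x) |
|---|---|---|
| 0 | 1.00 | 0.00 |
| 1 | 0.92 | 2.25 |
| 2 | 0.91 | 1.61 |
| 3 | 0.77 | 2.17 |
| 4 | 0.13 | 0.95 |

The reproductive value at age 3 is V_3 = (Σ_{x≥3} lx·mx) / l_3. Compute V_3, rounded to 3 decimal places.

2.330

lx·mx for x ≥ 3: 1.6709, 0.1235 → sum = 1.7944
V_3 = 1.7944 / l_3 = 1.7944 / 0.77 = 2.33039… → 2.330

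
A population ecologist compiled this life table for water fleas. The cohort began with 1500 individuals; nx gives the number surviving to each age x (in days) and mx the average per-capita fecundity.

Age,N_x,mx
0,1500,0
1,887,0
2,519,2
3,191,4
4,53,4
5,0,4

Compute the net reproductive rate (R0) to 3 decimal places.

lx = nx/n0 = nx/1500: 1, 0.59133…, 0.346, 0.12733…, 0.03533…, 0
lx·mx by age: 0, 0, 0.692, 0.509333…, 0.141333…, 0
R0 = Σ lx·mx = 1.342667… → 1.343

1.343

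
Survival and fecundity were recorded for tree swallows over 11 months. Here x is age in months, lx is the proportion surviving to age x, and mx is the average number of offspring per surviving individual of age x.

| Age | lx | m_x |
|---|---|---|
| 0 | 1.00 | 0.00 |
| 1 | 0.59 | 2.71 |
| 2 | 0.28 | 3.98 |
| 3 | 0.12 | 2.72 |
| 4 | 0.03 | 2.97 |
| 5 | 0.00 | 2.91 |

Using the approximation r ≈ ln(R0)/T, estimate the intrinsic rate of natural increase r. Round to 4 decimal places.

0.6912

R0 = Σ lx·mx = 0 + 1.5989 + 1.1144 + 0.3264 + 0.0891 + 0 = 3.1288
Σ x·lx·mx = 5.1633; T = 5.1633/3.1288 = 1.65025…
r ≈ ln(R0)/T = ln(3.1288)/1.65025… = 0.691198… → 0.6912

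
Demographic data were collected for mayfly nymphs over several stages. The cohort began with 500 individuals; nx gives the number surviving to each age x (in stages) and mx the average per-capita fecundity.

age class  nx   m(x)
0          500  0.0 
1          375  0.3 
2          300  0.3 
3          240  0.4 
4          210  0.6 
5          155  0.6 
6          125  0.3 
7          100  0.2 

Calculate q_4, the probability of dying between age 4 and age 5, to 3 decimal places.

lx = nx/n0 = nx/500: 1, 0.75, 0.6, 0.48, 0.42, 0.31, 0.25, 0.2
q_4 = (l_4 − l_5) / l_4 = (0.42 − 0.31) / 0.42
     = 0.11 / 0.42 = 0.261905… → 0.262

0.262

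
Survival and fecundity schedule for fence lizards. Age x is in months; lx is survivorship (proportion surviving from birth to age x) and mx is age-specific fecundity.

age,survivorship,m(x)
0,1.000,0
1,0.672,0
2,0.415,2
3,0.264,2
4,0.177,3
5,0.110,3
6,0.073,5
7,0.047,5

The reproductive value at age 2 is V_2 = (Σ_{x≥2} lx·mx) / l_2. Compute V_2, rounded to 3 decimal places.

lx·mx for x ≥ 2: 0.83, 0.528, 0.531, 0.33, 0.365, 0.235 → sum = 2.819
V_2 = 2.819 / l_2 = 2.819 / 0.415 = 6.792771… → 6.793

6.793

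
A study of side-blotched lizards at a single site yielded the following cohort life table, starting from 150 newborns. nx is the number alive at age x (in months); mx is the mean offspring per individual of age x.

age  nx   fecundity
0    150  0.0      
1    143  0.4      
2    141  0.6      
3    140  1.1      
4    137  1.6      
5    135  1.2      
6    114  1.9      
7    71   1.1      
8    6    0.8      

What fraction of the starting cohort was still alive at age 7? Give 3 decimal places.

0.473

l_7 = n_7/n_0 = 71/150 = 0.473333… → 0.473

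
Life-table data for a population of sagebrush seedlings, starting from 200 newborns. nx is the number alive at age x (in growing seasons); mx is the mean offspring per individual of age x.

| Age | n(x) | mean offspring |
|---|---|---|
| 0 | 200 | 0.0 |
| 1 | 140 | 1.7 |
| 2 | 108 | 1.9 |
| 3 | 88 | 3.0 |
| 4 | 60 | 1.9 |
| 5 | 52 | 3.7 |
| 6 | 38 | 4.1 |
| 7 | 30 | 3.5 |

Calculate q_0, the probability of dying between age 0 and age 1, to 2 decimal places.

lx = nx/n0 = nx/200: 1, 0.7, 0.54, 0.44, 0.3, 0.26, 0.19, 0.15
q_0 = (l_0 − l_1) / l_0 = (1 − 0.7) / 1
     = 0.3 / 1 = 0.3 → 0.30

0.30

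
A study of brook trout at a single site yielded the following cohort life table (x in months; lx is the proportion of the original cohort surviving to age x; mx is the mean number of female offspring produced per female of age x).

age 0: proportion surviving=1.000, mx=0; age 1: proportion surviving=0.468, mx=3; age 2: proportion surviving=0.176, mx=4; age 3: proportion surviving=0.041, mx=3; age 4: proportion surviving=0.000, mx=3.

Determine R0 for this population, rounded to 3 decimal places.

lx·mx by age: 0, 1.404, 0.704, 0.123, 0
R0 = Σ lx·mx = 2.231 → 2.231

2.231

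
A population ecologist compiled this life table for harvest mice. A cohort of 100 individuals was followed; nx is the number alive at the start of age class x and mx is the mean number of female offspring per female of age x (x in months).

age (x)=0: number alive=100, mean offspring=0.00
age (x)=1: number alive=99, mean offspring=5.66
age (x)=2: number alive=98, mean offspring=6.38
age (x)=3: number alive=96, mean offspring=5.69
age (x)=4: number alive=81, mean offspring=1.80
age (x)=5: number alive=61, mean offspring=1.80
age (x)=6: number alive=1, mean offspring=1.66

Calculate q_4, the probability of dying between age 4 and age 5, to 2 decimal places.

0.25

lx = nx/n0 = nx/100: 1, 0.99, 0.98, 0.96, 0.81, 0.61, 0.01
q_4 = (l_4 − l_5) / l_4 = (0.81 − 0.61) / 0.81
     = 0.2 / 0.81 = 0.246914… → 0.25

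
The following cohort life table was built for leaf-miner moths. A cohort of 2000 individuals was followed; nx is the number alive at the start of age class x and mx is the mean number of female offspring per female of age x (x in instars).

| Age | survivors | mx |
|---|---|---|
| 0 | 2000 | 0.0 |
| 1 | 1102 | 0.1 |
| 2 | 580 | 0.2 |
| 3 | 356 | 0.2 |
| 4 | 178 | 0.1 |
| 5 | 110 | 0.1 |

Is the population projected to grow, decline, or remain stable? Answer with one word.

lx = nx/n0 = nx/2000: 1, 0.551, 0.29, 0.178, 0.089, 0.055
R0 = Σ lx·mx = 0 + 0.0551 + 0.058 + 0.0356 + 0.0089 + 0.0055 = 0.1631
R0 < 1, so the population is declining.

declining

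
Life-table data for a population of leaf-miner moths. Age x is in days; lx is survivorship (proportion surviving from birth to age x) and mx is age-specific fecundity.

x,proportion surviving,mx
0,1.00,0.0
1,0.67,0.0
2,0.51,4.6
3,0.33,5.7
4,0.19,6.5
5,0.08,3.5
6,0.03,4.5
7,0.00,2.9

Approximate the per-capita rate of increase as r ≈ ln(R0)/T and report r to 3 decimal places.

R0 = Σ lx·mx = 0 + 0 + 2.346 + 1.881 + 1.235 + 0.28 + 0.135 + 0 = 5.877
Σ x·lx·mx = 17.485; T = 17.485/5.877 = 2.97516…
r ≈ ln(R0)/T = ln(5.877)/2.97516… = 0.59528… → 0.595

0.595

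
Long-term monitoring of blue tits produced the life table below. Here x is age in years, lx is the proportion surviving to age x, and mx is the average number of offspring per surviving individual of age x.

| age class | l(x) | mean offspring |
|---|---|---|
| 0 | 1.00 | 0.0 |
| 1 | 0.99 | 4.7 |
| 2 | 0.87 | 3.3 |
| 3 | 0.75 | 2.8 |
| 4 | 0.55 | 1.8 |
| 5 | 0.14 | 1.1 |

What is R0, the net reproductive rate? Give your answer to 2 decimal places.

lx·mx by age: 0, 4.653, 2.871, 2.1, 0.99, 0.154
R0 = Σ lx·mx = 10.768 → 10.77

10.77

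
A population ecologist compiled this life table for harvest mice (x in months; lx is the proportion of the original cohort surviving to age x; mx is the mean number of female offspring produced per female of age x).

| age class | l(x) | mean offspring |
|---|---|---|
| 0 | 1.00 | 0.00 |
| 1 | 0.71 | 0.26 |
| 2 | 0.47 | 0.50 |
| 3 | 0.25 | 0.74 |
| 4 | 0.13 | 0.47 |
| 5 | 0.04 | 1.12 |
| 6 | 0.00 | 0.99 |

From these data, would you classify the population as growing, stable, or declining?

declining

R0 = Σ lx·mx = 0 + 0.1846 + 0.235 + 0.185 + 0.0611 + 0.0448 + 0 = 0.7105
R0 < 1, so the population is declining.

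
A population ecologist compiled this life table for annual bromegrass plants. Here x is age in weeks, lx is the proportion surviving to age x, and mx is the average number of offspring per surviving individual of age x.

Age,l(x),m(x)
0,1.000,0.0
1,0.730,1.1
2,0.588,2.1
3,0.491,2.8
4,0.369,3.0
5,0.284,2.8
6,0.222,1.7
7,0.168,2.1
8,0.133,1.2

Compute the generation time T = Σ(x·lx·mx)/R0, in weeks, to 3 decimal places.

3.515

lx·mx: 0, 0.803, 1.2348, 1.3748, 1.107, 0.7952, 0.3774, 0.3528, 0.1596 → R0 = 6.2046
x·lx·mx: 0, 0.803, 2.4696, 4.1244, 4.428, 3.976, 2.2644, 2.4696, 1.2768 → Σ = 21.8118
T = 21.8118 / 6.2046 = 3.515424… → 3.515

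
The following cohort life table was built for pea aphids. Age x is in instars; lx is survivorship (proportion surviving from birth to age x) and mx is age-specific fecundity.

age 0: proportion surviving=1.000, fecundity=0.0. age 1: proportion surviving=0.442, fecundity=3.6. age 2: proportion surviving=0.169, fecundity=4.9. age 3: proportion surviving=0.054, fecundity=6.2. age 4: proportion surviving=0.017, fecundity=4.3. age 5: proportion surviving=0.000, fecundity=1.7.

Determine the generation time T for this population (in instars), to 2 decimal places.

1.61

lx·mx: 0, 1.5912, 0.8281, 0.3348, 0.0731, 0 → R0 = 2.8272
x·lx·mx: 0, 1.5912, 1.6562, 1.0044, 0.2924, 0 → Σ = 4.5442
T = 4.5442 / 2.8272 = 1.607315… → 1.61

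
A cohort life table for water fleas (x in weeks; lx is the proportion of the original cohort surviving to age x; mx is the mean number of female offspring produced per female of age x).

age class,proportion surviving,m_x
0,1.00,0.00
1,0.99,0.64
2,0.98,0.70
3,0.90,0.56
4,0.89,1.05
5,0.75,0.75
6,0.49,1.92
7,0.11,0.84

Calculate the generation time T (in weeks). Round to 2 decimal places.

3.76

lx·mx: 0, 0.6336, 0.686, 0.504, 0.9345, 0.5625, 0.9408, 0.0924 → R0 = 4.3538
x·lx·mx: 0, 0.6336, 1.372, 1.512, 3.738, 2.8125, 5.6448, 0.6468 → Σ = 16.3597
T = 16.3597 / 4.3538 = 3.757568… → 3.76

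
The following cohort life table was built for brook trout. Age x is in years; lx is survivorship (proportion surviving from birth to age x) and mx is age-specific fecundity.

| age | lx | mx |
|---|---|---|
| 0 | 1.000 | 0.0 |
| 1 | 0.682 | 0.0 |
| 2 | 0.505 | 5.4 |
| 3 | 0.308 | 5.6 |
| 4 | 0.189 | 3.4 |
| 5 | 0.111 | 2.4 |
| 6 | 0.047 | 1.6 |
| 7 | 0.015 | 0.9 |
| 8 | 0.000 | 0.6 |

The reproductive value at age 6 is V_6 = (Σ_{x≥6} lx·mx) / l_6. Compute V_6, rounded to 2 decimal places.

1.89

lx·mx for x ≥ 6: 0.0752, 0.0135, 0 → sum = 0.0887
V_6 = 0.0887 / l_6 = 0.0887 / 0.047 = 1.887234… → 1.89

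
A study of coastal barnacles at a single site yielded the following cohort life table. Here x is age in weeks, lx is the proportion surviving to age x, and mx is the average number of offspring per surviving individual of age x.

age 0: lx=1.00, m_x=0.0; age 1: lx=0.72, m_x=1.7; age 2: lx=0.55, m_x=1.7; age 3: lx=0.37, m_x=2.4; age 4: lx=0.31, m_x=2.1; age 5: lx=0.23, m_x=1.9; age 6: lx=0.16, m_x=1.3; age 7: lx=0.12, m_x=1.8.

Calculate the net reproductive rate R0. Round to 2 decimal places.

4.56

lx·mx by age: 0, 1.224, 0.935, 0.888, 0.651, 0.437, 0.208, 0.216
R0 = Σ lx·mx = 4.559 → 4.56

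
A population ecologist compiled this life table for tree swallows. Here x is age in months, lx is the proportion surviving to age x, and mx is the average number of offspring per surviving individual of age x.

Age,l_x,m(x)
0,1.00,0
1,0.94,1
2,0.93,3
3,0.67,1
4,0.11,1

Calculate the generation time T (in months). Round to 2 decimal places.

lx·mx: 0, 0.94, 2.79, 0.67, 0.11 → R0 = 4.51
x·lx·mx: 0, 0.94, 5.58, 2.01, 0.44 → Σ = 8.97
T = 8.97 / 4.51 = 1.988914… → 1.99

1.99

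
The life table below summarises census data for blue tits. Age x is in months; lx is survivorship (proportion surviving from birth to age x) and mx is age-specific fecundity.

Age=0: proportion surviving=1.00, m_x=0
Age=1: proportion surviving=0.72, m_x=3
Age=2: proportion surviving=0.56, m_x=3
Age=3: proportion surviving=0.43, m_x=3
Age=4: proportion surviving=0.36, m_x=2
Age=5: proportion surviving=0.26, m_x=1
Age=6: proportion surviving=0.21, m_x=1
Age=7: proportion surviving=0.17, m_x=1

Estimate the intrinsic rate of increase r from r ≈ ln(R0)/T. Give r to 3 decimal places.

0.758

R0 = Σ lx·mx = 0 + 2.16 + 1.68 + 1.29 + 0.72 + 0.26 + 0.21 + 0.17 = 6.49
Σ x·lx·mx = 16.02; T = 16.02/6.49 = 2.46841…
r ≈ ln(R0)/T = ln(6.49)/2.46841… = 0.75768… → 0.758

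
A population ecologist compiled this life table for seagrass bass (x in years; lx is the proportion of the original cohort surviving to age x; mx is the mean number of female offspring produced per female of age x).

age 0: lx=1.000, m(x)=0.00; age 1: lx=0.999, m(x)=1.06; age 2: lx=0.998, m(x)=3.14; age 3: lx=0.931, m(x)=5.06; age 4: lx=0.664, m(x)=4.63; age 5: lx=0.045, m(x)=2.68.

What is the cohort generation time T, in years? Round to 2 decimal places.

lx·mx: 0, 1.05894, 3.13372, 4.71086, 3.07432, 0.1206 → R0 = 12.09844
x·lx·mx: 0, 1.05894, 6.26744, 14.13258, 12.29728, 0.603 → Σ = 34.35924
T = 34.35924 / 12.09844 = 2.839973… → 2.84

2.84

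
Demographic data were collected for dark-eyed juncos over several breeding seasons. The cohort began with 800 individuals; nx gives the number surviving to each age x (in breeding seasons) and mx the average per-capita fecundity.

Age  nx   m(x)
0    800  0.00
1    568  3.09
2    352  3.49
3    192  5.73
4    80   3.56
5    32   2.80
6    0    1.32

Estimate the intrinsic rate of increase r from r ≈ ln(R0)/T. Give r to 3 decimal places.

lx = nx/n0 = nx/800: 1, 0.71, 0.44, 0.24, 0.1, 0.04, 0
R0 = Σ lx·mx = 0 + 2.1939 + 1.5356 + 1.3752 + 0.356 + 0.112 + 0 = 5.5727
Σ x·lx·mx = 11.3747; T = 11.3747/5.5727 = 2.04115…
r ≈ ln(R0)/T = ln(5.5727)/2.04115… = 0.84162… → 0.842

0.842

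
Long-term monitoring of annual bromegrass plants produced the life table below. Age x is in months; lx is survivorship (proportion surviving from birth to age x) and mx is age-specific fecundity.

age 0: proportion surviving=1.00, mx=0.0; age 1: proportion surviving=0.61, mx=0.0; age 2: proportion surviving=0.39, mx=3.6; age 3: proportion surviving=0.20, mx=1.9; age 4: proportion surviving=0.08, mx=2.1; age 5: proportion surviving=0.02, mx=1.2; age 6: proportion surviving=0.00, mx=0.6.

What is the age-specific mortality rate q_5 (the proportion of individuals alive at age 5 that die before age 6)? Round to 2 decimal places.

q_5 = (l_5 − l_6) / l_5 = (0.02 − 0) / 0.02
     = 0.02 / 0.02 = 1 → 1.00

1.00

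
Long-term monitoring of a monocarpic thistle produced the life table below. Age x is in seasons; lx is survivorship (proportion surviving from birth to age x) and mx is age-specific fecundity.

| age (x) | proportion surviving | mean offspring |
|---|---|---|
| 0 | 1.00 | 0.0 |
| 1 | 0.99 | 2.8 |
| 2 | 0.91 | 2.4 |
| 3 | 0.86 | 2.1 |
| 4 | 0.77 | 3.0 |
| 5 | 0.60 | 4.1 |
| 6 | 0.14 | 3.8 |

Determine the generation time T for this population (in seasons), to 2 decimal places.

3.09

lx·mx: 0, 2.772, 2.184, 1.806, 2.31, 2.46, 0.532 → R0 = 12.064
x·lx·mx: 0, 2.772, 4.368, 5.418, 9.24, 12.3, 3.192 → Σ = 37.29
T = 37.29 / 12.064 = 3.091015… → 3.09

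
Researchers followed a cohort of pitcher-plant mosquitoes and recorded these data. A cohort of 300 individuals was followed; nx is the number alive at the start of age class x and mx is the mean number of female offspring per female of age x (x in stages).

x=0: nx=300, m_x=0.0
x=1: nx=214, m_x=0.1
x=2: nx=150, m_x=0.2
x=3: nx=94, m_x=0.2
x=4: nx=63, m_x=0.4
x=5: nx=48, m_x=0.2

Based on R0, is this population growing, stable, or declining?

declining

lx = nx/n0 = nx/300: 1, 0.71333…, 0.5, 0.31333…, 0.21, 0.16
R0 = Σ lx·mx = 0 + 0.071333… + 0.1 + 0.062667… + 0.084 + 0.032 = 0.35…
R0 < 1, so the population is declining.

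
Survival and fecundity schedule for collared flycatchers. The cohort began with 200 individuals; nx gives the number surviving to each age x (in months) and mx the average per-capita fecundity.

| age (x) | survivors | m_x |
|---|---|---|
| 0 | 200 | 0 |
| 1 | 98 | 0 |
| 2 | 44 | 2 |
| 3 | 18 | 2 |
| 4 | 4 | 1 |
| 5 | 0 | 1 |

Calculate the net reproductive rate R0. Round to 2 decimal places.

0.64

lx = nx/n0 = nx/200: 1, 0.49, 0.22, 0.09, 0.02, 0
lx·mx by age: 0, 0, 0.44, 0.18, 0.02, 0
R0 = Σ lx·mx = 0.64 → 0.64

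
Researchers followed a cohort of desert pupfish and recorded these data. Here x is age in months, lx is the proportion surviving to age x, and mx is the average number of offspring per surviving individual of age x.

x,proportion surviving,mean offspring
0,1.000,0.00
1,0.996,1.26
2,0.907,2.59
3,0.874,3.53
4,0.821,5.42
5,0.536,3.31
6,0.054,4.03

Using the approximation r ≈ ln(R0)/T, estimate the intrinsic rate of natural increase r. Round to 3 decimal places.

R0 = Σ lx·mx = 0 + 1.25496 + 2.34913 + 3.08522 + 4.44982 + 1.77416 + 0.21762 = 13.13091
Σ x·lx·mx = 43.18468; T = 43.18468/13.13091 = 3.28878…
r ≈ ln(R0)/T = ln(13.13091)/3.28878… = 0.78296… → 0.783

0.783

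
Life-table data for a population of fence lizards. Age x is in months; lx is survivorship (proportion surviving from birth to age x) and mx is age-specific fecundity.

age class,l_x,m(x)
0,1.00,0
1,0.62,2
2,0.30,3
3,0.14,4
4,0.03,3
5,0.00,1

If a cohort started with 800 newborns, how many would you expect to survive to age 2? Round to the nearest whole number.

Expected survivors = N0 · l_2 = 800 × 0.30 = 240 → 240

240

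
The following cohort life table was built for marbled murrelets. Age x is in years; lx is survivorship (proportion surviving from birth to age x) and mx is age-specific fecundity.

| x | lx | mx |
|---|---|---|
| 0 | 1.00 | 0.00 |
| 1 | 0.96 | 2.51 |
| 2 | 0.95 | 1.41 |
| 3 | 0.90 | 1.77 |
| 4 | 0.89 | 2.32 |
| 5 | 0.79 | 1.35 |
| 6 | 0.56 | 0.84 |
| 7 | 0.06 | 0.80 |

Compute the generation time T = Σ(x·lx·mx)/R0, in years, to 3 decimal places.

lx·mx: 0, 2.4096, 1.3395, 1.593, 2.0648, 1.0665, 0.4704, 0.048 → R0 = 8.9918
x·lx·mx: 0, 2.4096, 2.679, 4.779, 8.2592, 5.3325, 2.8224, 0.336 → Σ = 26.6177
T = 26.6177 / 8.9918 = 2.960219… → 2.960

2.960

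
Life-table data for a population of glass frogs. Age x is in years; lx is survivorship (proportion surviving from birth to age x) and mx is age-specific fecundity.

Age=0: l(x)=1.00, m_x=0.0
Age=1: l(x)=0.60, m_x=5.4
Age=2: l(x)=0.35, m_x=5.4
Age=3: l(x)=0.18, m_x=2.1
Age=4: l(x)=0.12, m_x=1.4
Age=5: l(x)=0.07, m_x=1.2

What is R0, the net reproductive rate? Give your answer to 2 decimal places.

5.76

lx·mx by age: 0, 3.24, 1.89, 0.378, 0.168, 0.084
R0 = Σ lx·mx = 5.76 → 5.76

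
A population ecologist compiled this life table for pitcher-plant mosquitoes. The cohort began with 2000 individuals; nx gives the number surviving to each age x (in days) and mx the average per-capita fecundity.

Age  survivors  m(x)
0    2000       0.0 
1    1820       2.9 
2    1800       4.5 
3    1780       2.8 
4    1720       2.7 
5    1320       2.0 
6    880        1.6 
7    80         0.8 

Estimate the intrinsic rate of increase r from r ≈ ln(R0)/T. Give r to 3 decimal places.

lx = nx/n0 = nx/2000: 1, 0.91, 0.9, 0.89, 0.86, 0.66, 0.44, 0.04
R0 = Σ lx·mx = 0 + 2.639 + 4.05 + 2.492 + 2.322 + 1.32 + 0.704 + 0.032 = 13.559
Σ x·lx·mx = 38.551; T = 38.551/13.559 = 2.8432…
r ≈ ln(R0)/T = ln(13.559)/2.8432… = 0.91694… → 0.917

0.917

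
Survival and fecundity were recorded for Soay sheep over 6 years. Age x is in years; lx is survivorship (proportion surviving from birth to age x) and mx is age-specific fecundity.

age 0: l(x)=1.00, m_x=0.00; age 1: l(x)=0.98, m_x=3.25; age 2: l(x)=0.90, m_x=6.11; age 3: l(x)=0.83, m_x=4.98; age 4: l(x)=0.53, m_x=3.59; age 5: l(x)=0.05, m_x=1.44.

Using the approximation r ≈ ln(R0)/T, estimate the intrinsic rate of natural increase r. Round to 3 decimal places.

1.153

R0 = Σ lx·mx = 0 + 3.185 + 5.499 + 4.1334 + 1.9027 + 0.072 = 14.7921
Σ x·lx·mx = 34.554; T = 34.554/14.7921 = 2.33598…
r ≈ ln(R0)/T = ln(14.7921)/2.33598… = 1.1533… → 1.153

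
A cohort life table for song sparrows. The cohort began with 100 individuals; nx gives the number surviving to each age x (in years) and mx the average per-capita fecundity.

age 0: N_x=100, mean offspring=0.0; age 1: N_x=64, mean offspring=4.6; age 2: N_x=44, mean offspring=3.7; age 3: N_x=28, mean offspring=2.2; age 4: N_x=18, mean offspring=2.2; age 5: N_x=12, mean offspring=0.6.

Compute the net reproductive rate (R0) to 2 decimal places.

lx = nx/n0 = nx/100: 1, 0.64, 0.44, 0.28, 0.18, 0.12
lx·mx by age: 0, 2.944, 1.628, 0.616, 0.396, 0.072
R0 = Σ lx·mx = 5.656 → 5.66

5.66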